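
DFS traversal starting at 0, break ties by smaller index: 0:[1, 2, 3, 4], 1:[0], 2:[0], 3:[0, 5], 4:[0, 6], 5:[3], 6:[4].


DFS stack-based: start with [0]
Visit order: [0, 1, 2, 3, 5, 4, 6]


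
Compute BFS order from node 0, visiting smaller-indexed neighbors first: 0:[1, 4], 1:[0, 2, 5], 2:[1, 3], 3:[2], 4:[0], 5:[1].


BFS queue: start with [0]
Visit order: [0, 1, 4, 2, 5, 3]


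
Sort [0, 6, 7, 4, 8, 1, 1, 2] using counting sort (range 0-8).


Count array: [1, 2, 1, 0, 1, 0, 1, 1, 1]
Reconstruct: [0, 1, 1, 2, 4, 6, 7, 8]


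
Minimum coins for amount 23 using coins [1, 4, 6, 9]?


dp[0]=0; dp[i]=1+min(dp[i-c] for c in coins)
...dp[18]=2, dp[19]=3, dp[20]=4, dp[21]=3, dp[22]=3, dp[23]=4
Minimum coins for 23 = 4


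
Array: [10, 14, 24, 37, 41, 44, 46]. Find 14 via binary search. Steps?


Search for 14:
[0,6] mid=3 arr[3]=37
[0,2] mid=1 arr[1]=14
Total: 2 comparisons


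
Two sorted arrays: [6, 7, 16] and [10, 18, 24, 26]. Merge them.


Compare heads, take smaller each step.
Merged: [6, 7, 10, 16, 18, 24, 26]


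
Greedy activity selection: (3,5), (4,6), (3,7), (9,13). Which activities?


Greedy: pick earliest-ending, then skip overlaps.
Selected (2 activities): [(3, 5), (9, 13)]


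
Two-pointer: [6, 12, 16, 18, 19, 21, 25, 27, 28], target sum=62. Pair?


Two pointers: lo=0, hi=8
No pair sums to 62


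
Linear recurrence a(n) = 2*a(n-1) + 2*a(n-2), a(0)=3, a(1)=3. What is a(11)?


Build bottom-up:
...a(9)=12720, a(10)=34752, a(11)=2*34752+2*12720=94944


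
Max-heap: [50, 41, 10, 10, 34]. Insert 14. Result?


Append 14: [50, 41, 10, 10, 34, 14]
Bubble up: swap idx 5(14) with idx 2(10)
Result: [50, 41, 14, 10, 34, 10]


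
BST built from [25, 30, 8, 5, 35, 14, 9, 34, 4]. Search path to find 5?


BST root = 25
Search for 5: compare at each node
Path: [25, 8, 5]


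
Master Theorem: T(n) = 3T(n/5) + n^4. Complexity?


a=3, b=5, c=4. log_5(3)=0.683 < c=4. Case 3: O(n^c) = O(n^4)
Complexity: O(n^4)


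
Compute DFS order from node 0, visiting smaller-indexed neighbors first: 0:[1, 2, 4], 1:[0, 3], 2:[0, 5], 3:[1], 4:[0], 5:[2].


DFS stack-based: start with [0]
Visit order: [0, 1, 3, 2, 5, 4]


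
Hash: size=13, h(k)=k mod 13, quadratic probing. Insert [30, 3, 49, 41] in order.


Insertions: 30->slot 4; 3->slot 3; 49->slot 10; 41->slot 2
Table: [None, None, 41, 3, 30, None, None, None, None, None, 49, None, None]


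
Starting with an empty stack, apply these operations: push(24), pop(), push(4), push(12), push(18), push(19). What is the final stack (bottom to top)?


push(24) -> [24]
pop() returns 24 -> []
push(4) -> [4]
push(12) -> [4, 12]
push(18) -> [4, 12, 18]
push(19) -> [4, 12, 18, 19]
Final stack (bottom to top): [4, 12, 18, 19]


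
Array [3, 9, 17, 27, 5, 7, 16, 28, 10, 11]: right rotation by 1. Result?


Right rotate by 1: [11, 3, 9, 17, 27, 5, 7, 16, 28, 10]


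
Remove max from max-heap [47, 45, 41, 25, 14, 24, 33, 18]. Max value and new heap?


Max = 47
Replace root with last, heapify down
Resulting heap: [45, 25, 41, 18, 14, 24, 33]


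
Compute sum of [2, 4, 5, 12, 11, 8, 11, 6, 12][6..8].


Prefix sums: [0, 2, 6, 11, 23, 34, 42, 53, 59, 71]
Sum[6..8] = prefix[9] - prefix[6] = 71 - 42 = 29


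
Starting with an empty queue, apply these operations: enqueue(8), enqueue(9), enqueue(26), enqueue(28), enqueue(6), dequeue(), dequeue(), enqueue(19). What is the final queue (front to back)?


enqueue(8) -> [8]
enqueue(9) -> [8, 9]
enqueue(26) -> [8, 9, 26]
enqueue(28) -> [8, 9, 26, 28]
enqueue(6) -> [8, 9, 26, 28, 6]
dequeue() returns 8 -> [9, 26, 28, 6]
dequeue() returns 9 -> [26, 28, 6]
enqueue(19) -> [26, 28, 6, 19]
Final queue (front to back): [26, 28, 6, 19]


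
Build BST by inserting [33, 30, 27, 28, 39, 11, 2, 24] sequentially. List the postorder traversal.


Root = 33; build tree by BST insertion.
Postorder traversal: [2, 24, 11, 28, 27, 30, 39, 33]


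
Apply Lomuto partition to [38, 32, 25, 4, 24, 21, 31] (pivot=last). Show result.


Elements <= 31 go left of pivot.
Result: [25, 4, 24, 21, 31, 32, 38], pivot at index 4


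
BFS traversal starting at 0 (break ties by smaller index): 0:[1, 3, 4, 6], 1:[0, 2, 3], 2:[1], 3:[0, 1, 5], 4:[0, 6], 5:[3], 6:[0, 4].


BFS queue: start with [0]
Visit order: [0, 1, 3, 4, 6, 2, 5]


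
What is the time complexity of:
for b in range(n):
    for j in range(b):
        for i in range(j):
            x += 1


Per nesting level: O(n) * O(n) [triangular over b] * O(n) [triangular over j] = O(n^3)
Complexity: O(n^3)


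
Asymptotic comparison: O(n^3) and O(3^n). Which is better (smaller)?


cubic grows slower than exponential (base 3)
O(n^3) is asymptotically smaller; O(3^n) grows faster


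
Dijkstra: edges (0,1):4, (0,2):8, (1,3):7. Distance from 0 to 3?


Dijkstra from 0:
Distances: {0: 0, 1: 4, 2: 8, 3: 11}
Shortest distance to 3 = 11, path = [0, 1, 3]


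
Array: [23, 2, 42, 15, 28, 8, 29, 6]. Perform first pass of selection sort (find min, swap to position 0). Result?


After one pass: [2, 23, 42, 15, 28, 8, 29, 6]


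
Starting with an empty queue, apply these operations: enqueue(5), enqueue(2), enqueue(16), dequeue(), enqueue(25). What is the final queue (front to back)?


enqueue(5) -> [5]
enqueue(2) -> [5, 2]
enqueue(16) -> [5, 2, 16]
dequeue() returns 5 -> [2, 16]
enqueue(25) -> [2, 16, 25]
Final queue (front to back): [2, 16, 25]


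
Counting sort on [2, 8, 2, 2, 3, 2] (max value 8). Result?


Count array: [0, 0, 4, 1, 0, 0, 0, 0, 1]
Reconstruct: [2, 2, 2, 2, 3, 8]


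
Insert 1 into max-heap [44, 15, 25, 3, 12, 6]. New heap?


Append 1: [44, 15, 25, 3, 12, 6, 1]
Bubble up: no swaps needed
Result: [44, 15, 25, 3, 12, 6, 1]


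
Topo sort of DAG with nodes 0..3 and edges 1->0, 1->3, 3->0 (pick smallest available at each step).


Kahn's algorithm, process smallest node first
Order: [1, 2, 3, 0]


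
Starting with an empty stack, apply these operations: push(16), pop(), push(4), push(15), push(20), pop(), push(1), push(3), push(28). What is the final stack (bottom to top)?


push(16) -> [16]
pop() returns 16 -> []
push(4) -> [4]
push(15) -> [4, 15]
push(20) -> [4, 15, 20]
pop() returns 20 -> [4, 15]
push(1) -> [4, 15, 1]
push(3) -> [4, 15, 1, 3]
push(28) -> [4, 15, 1, 3, 28]
Final stack (bottom to top): [4, 15, 1, 3, 28]


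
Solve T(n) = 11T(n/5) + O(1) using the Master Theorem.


a=11, b=5, c=0. log_5(11)=1.490 > c=0. Case 1: O(n^log_b(a)) = O(n^1.490)
Complexity: O(n^1.490)


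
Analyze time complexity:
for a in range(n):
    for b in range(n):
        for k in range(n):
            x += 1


Per nesting level: O(n) * O(n) * O(n) = O(n^3)
Complexity: O(n^3)


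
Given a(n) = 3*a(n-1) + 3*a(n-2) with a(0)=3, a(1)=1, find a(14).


Build bottom-up:
...a(12)=6493203, a(13)=24617601, a(14)=3*24617601+3*6493203=93332412


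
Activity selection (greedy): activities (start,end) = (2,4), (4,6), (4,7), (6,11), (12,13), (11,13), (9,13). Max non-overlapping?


Greedy: pick earliest-ending, then skip overlaps.
Selected (4 activities): [(2, 4), (4, 6), (6, 11), (12, 13)]


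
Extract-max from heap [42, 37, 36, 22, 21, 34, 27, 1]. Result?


Max = 42
Replace root with last, heapify down
Resulting heap: [37, 22, 36, 1, 21, 34, 27]


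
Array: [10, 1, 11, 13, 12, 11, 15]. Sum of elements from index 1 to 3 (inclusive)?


Prefix sums: [0, 10, 11, 22, 35, 47, 58, 73]
Sum[1..3] = prefix[4] - prefix[1] = 35 - 10 = 25


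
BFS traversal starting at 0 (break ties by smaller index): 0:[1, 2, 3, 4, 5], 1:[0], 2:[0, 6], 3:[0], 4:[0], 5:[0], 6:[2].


BFS queue: start with [0]
Visit order: [0, 1, 2, 3, 4, 5, 6]


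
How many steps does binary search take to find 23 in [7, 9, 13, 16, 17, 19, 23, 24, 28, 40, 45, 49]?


Search for 23:
[0,11] mid=5 arr[5]=19
[6,11] mid=8 arr[8]=28
[6,7] mid=6 arr[6]=23
Total: 3 comparisons


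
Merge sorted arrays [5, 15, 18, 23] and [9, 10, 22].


Compare heads, take smaller each step.
Merged: [5, 9, 10, 15, 18, 22, 23]


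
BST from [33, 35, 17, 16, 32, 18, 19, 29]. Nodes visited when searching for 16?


BST root = 33
Search for 16: compare at each node
Path: [33, 17, 16]


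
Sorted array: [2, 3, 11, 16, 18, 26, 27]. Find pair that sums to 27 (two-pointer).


Two pointers: lo=0, hi=6
Found pair: (11, 16) summing to 27


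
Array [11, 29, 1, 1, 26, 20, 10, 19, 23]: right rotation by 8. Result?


Right rotate by 8: [29, 1, 1, 26, 20, 10, 19, 23, 11]


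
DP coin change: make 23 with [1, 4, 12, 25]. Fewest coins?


dp[0]=0; dp[i]=1+min(dp[i-c] for c in coins)
...dp[18]=4, dp[19]=5, dp[20]=3, dp[21]=4, dp[22]=5, dp[23]=6
Minimum coins for 23 = 6


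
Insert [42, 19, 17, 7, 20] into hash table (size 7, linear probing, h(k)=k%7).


Insertions: 42->slot 0; 19->slot 5; 17->slot 3; 7->slot 1; 20->slot 6
Table: [42, 7, None, 17, None, 19, 20]


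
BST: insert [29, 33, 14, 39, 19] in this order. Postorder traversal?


Root = 29; build tree by BST insertion.
Postorder traversal: [19, 14, 39, 33, 29]


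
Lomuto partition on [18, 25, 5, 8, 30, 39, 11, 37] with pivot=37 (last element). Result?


Elements <= 37 go left of pivot.
Result: [18, 25, 5, 8, 30, 11, 37, 39], pivot at index 6


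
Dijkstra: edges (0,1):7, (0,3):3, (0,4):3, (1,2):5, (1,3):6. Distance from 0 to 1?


Dijkstra from 0:
Distances: {0: 0, 1: 7, 2: 12, 3: 3, 4: 3}
Shortest distance to 1 = 7, path = [0, 1]


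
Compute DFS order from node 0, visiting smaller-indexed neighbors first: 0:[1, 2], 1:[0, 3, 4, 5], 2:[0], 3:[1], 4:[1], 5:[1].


DFS stack-based: start with [0]
Visit order: [0, 1, 3, 4, 5, 2]


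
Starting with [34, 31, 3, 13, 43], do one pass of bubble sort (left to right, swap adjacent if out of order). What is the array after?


After one pass: [31, 3, 13, 34, 43]


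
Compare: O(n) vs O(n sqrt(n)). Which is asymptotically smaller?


linear grows slower than n^1.5
O(n) is asymptotically smaller; O(n sqrt(n)) grows faster


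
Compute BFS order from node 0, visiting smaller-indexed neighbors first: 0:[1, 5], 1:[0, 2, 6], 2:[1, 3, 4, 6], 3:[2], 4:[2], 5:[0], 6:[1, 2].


BFS queue: start with [0]
Visit order: [0, 1, 5, 2, 6, 3, 4]


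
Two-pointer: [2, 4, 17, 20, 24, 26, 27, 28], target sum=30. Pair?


Two pointers: lo=0, hi=7
Found pair: (2, 28) summing to 30


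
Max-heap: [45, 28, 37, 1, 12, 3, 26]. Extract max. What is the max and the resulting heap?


Max = 45
Replace root with last, heapify down
Resulting heap: [37, 28, 26, 1, 12, 3]


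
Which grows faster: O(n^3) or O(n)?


linear grows slower than cubic
O(n) is asymptotically smaller; O(n^3) grows faster


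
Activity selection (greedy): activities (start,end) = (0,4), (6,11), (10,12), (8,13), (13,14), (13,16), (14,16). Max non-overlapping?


Greedy: pick earliest-ending, then skip overlaps.
Selected (4 activities): [(0, 4), (6, 11), (13, 14), (14, 16)]


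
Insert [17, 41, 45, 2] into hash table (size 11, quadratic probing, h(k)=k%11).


Insertions: 17->slot 6; 41->slot 8; 45->slot 1; 2->slot 2
Table: [None, 45, 2, None, None, None, 17, None, 41, None, None]


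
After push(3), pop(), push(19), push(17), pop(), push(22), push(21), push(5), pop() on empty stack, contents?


push(3) -> [3]
pop() returns 3 -> []
push(19) -> [19]
push(17) -> [19, 17]
pop() returns 17 -> [19]
push(22) -> [19, 22]
push(21) -> [19, 22, 21]
push(5) -> [19, 22, 21, 5]
pop() returns 5 -> [19, 22, 21]
Final stack (bottom to top): [19, 22, 21]


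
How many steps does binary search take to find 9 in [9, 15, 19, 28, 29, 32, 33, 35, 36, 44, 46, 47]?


Search for 9:
[0,11] mid=5 arr[5]=32
[0,4] mid=2 arr[2]=19
[0,1] mid=0 arr[0]=9
Total: 3 comparisons


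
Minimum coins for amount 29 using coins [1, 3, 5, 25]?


dp[0]=0; dp[i]=1+min(dp[i-c] for c in coins)
...dp[24]=6, dp[25]=1, dp[26]=2, dp[27]=3, dp[28]=2, dp[29]=3
Minimum coins for 29 = 3


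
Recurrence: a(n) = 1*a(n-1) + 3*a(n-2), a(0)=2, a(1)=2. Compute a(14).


Build bottom-up:
...a(12)=28418, a(13)=65378, a(14)=1*65378+3*28418=150632


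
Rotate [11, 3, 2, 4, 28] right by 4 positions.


Right rotate by 4: [3, 2, 4, 28, 11]


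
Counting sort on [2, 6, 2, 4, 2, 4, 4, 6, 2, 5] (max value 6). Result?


Count array: [0, 0, 4, 0, 3, 1, 2]
Reconstruct: [2, 2, 2, 2, 4, 4, 4, 5, 6, 6]


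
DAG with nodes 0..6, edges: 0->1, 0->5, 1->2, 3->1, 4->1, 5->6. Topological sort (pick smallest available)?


Kahn's algorithm, process smallest node first
Order: [0, 3, 4, 1, 2, 5, 6]


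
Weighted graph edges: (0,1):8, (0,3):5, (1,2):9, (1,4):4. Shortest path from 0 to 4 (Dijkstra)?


Dijkstra from 0:
Distances: {0: 0, 1: 8, 2: 17, 3: 5, 4: 12}
Shortest distance to 4 = 12, path = [0, 1, 4]


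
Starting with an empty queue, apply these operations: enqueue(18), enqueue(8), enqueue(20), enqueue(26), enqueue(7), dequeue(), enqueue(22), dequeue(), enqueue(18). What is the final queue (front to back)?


enqueue(18) -> [18]
enqueue(8) -> [18, 8]
enqueue(20) -> [18, 8, 20]
enqueue(26) -> [18, 8, 20, 26]
enqueue(7) -> [18, 8, 20, 26, 7]
dequeue() returns 18 -> [8, 20, 26, 7]
enqueue(22) -> [8, 20, 26, 7, 22]
dequeue() returns 8 -> [20, 26, 7, 22]
enqueue(18) -> [20, 26, 7, 22, 18]
Final queue (front to back): [20, 26, 7, 22, 18]


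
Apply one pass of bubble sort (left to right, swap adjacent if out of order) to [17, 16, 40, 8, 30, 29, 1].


After one pass: [16, 17, 8, 30, 29, 1, 40]


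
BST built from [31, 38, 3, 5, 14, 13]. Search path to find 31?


BST root = 31
Search for 31: compare at each node
Path: [31]


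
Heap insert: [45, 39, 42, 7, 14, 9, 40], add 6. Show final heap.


Append 6: [45, 39, 42, 7, 14, 9, 40, 6]
Bubble up: no swaps needed
Result: [45, 39, 42, 7, 14, 9, 40, 6]


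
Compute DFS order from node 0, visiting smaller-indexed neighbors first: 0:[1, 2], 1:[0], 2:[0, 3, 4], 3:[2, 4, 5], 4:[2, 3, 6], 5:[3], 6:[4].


DFS stack-based: start with [0]
Visit order: [0, 1, 2, 3, 4, 6, 5]


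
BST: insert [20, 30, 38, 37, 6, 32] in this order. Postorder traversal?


Root = 20; build tree by BST insertion.
Postorder traversal: [6, 32, 37, 38, 30, 20]


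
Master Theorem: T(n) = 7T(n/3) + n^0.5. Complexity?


a=7, b=3, c=0.5. log_3(7)=1.771 > c=0.5. Case 1: O(n^log_b(a)) = O(n^1.771)
Complexity: O(n^1.771)


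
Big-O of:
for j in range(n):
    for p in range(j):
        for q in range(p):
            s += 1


Per nesting level: O(n) * O(n) [triangular over j] * O(n) [triangular over p] = O(n^3)
Complexity: O(n^3)


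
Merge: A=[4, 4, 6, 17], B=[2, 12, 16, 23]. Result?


Compare heads, take smaller each step.
Merged: [2, 4, 4, 6, 12, 16, 17, 23]


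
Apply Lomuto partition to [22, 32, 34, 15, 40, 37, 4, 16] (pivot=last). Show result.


Elements <= 16 go left of pivot.
Result: [15, 4, 16, 22, 40, 37, 32, 34], pivot at index 2


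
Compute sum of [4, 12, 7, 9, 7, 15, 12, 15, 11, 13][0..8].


Prefix sums: [0, 4, 16, 23, 32, 39, 54, 66, 81, 92, 105]
Sum[0..8] = prefix[9] - prefix[0] = 92 - 0 = 92


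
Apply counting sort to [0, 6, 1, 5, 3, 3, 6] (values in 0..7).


Count array: [1, 1, 0, 2, 0, 1, 2, 0]
Reconstruct: [0, 1, 3, 3, 5, 6, 6]


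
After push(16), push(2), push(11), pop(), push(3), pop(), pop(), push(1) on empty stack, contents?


push(16) -> [16]
push(2) -> [16, 2]
push(11) -> [16, 2, 11]
pop() returns 11 -> [16, 2]
push(3) -> [16, 2, 3]
pop() returns 3 -> [16, 2]
pop() returns 2 -> [16]
push(1) -> [16, 1]
Final stack (bottom to top): [16, 1]


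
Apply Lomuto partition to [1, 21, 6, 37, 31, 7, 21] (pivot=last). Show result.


Elements <= 21 go left of pivot.
Result: [1, 21, 6, 7, 21, 37, 31], pivot at index 4


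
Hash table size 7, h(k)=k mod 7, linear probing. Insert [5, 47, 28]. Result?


Insertions: 5->slot 5; 47->slot 6; 28->slot 0
Table: [28, None, None, None, None, 5, 47]


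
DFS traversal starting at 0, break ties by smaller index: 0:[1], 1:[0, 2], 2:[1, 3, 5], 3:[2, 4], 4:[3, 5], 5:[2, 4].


DFS stack-based: start with [0]
Visit order: [0, 1, 2, 3, 4, 5]


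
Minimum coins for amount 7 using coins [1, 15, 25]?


dp[0]=0; dp[i]=1+min(dp[i-c] for c in coins)
...dp[2]=2, dp[3]=3, dp[4]=4, dp[5]=5, dp[6]=6, dp[7]=7
Minimum coins for 7 = 7


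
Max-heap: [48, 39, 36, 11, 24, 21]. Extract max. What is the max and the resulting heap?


Max = 48
Replace root with last, heapify down
Resulting heap: [39, 24, 36, 11, 21]


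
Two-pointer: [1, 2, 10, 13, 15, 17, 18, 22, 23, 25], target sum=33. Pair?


Two pointers: lo=0, hi=9
Found pair: (10, 23) summing to 33


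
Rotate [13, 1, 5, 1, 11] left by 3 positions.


Left rotate by 3: [1, 11, 13, 1, 5]


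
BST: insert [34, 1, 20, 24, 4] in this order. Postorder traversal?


Root = 34; build tree by BST insertion.
Postorder traversal: [4, 24, 20, 1, 34]


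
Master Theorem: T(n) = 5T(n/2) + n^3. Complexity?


a=5, b=2, c=3. log_2(5)=2.322 < c=3. Case 3: O(n^c) = O(n^3)
Complexity: O(n^3)


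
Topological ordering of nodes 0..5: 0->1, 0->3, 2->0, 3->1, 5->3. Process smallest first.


Kahn's algorithm, process smallest node first
Order: [2, 0, 4, 5, 3, 1]


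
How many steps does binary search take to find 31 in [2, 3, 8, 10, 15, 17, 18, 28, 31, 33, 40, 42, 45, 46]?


Search for 31:
[0,13] mid=6 arr[6]=18
[7,13] mid=10 arr[10]=40
[7,9] mid=8 arr[8]=31
Total: 3 comparisons


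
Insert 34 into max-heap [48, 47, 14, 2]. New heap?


Append 34: [48, 47, 14, 2, 34]
Bubble up: no swaps needed
Result: [48, 47, 14, 2, 34]


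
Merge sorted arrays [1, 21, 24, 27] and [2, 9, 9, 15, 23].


Compare heads, take smaller each step.
Merged: [1, 2, 9, 9, 15, 21, 23, 24, 27]


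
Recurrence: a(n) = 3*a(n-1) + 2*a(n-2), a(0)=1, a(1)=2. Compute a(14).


Build bottom-up:
...a(12)=2587924, a(13)=9217028, a(14)=3*9217028+2*2587924=32826932


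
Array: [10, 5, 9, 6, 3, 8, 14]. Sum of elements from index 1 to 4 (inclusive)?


Prefix sums: [0, 10, 15, 24, 30, 33, 41, 55]
Sum[1..4] = prefix[5] - prefix[1] = 33 - 10 = 23


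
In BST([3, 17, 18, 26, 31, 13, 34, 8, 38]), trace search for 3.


BST root = 3
Search for 3: compare at each node
Path: [3]


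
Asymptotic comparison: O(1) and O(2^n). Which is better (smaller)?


constant grows slower than exponential
O(1) is asymptotically smaller; O(2^n) grows faster


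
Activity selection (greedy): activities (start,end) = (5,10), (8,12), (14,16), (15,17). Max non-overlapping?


Greedy: pick earliest-ending, then skip overlaps.
Selected (2 activities): [(5, 10), (14, 16)]


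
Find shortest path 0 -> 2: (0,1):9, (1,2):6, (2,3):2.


Dijkstra from 0:
Distances: {0: 0, 1: 9, 2: 15, 3: 17}
Shortest distance to 2 = 15, path = [0, 1, 2]


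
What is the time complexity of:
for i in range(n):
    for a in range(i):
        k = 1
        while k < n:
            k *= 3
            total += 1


Per nesting level: O(n) * O(n) [triangular over i] * O(log n) = O(n^2 log n)
Complexity: O(n^2 log n)


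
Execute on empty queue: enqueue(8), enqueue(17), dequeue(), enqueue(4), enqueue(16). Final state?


enqueue(8) -> [8]
enqueue(17) -> [8, 17]
dequeue() returns 8 -> [17]
enqueue(4) -> [17, 4]
enqueue(16) -> [17, 4, 16]
Final queue (front to back): [17, 4, 16]


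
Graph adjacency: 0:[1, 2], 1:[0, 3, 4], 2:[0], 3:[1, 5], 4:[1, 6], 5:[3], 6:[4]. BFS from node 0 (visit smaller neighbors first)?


BFS queue: start with [0]
Visit order: [0, 1, 2, 3, 4, 5, 6]


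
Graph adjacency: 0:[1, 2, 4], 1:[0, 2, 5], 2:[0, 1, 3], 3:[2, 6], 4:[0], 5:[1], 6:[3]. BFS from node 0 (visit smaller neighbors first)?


BFS queue: start with [0]
Visit order: [0, 1, 2, 4, 5, 3, 6]


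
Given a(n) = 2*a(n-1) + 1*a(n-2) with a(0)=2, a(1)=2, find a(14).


Build bottom-up:
...a(12)=39202, a(13)=94642, a(14)=2*94642+1*39202=228486


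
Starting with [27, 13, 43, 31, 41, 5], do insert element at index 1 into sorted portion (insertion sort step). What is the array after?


After one pass: [13, 27, 43, 31, 41, 5]


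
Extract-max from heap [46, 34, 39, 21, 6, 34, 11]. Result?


Max = 46
Replace root with last, heapify down
Resulting heap: [39, 34, 34, 21, 6, 11]


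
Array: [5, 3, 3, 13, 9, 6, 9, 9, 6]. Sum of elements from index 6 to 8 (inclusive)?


Prefix sums: [0, 5, 8, 11, 24, 33, 39, 48, 57, 63]
Sum[6..8] = prefix[9] - prefix[6] = 63 - 39 = 24


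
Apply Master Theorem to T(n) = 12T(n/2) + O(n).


a=12, b=2, c=1. log_2(12)=3.585 > c=1. Case 1: O(n^log_b(a)) = O(n^3.585)
Complexity: O(n^3.585)


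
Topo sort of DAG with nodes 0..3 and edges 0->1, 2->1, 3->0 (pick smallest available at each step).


Kahn's algorithm, process smallest node first
Order: [2, 3, 0, 1]


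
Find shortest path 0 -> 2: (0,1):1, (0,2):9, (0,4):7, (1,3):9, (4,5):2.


Dijkstra from 0:
Distances: {0: 0, 1: 1, 2: 9, 3: 10, 4: 7, 5: 9}
Shortest distance to 2 = 9, path = [0, 2]


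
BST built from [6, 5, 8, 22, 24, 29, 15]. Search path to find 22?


BST root = 6
Search for 22: compare at each node
Path: [6, 8, 22]


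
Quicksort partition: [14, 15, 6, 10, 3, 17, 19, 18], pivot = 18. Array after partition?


Elements <= 18 go left of pivot.
Result: [14, 15, 6, 10, 3, 17, 18, 19], pivot at index 6


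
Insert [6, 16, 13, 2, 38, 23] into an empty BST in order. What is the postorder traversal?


Root = 6; build tree by BST insertion.
Postorder traversal: [2, 13, 23, 38, 16, 6]


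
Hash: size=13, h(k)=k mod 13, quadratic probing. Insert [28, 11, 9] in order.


Insertions: 28->slot 2; 11->slot 11; 9->slot 9
Table: [None, None, 28, None, None, None, None, None, None, 9, None, 11, None]


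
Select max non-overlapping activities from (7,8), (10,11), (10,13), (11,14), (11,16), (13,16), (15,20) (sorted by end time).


Greedy: pick earliest-ending, then skip overlaps.
Selected (4 activities): [(7, 8), (10, 11), (11, 14), (15, 20)]


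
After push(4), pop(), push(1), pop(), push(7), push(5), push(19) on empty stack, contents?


push(4) -> [4]
pop() returns 4 -> []
push(1) -> [1]
pop() returns 1 -> []
push(7) -> [7]
push(5) -> [7, 5]
push(19) -> [7, 5, 19]
Final stack (bottom to top): [7, 5, 19]


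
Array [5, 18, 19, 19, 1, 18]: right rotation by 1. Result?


Right rotate by 1: [18, 5, 18, 19, 19, 1]


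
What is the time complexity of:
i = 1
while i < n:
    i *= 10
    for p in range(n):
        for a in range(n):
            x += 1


Per nesting level: O(log n) * O(n) * O(n) = O(n^2 log n)
Complexity: O(n^2 log n)


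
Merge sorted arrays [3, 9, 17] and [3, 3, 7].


Compare heads, take smaller each step.
Merged: [3, 3, 3, 7, 9, 17]


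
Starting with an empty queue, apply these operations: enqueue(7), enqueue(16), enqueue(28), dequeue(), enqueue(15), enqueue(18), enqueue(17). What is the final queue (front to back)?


enqueue(7) -> [7]
enqueue(16) -> [7, 16]
enqueue(28) -> [7, 16, 28]
dequeue() returns 7 -> [16, 28]
enqueue(15) -> [16, 28, 15]
enqueue(18) -> [16, 28, 15, 18]
enqueue(17) -> [16, 28, 15, 18, 17]
Final queue (front to back): [16, 28, 15, 18, 17]


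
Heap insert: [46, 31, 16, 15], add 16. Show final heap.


Append 16: [46, 31, 16, 15, 16]
Bubble up: no swaps needed
Result: [46, 31, 16, 15, 16]


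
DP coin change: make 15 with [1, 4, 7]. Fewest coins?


dp[0]=0; dp[i]=1+min(dp[i-c] for c in coins)
...dp[10]=4, dp[11]=2, dp[12]=3, dp[13]=4, dp[14]=2, dp[15]=3
Minimum coins for 15 = 3


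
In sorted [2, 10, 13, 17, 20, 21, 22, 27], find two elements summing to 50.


Two pointers: lo=0, hi=7
No pair sums to 50


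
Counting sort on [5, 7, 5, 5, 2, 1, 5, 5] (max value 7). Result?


Count array: [0, 1, 1, 0, 0, 5, 0, 1]
Reconstruct: [1, 2, 5, 5, 5, 5, 5, 7]


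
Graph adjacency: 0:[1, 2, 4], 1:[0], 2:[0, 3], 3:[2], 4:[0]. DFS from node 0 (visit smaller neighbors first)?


DFS stack-based: start with [0]
Visit order: [0, 1, 2, 3, 4]


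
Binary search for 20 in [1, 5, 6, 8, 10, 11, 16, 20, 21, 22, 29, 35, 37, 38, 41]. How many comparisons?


Search for 20:
[0,14] mid=7 arr[7]=20
Total: 1 comparisons


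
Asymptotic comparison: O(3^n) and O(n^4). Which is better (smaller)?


quartic grows slower than exponential (base 3)
O(n^4) is asymptotically smaller; O(3^n) grows faster


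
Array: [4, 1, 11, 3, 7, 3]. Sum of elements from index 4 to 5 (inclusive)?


Prefix sums: [0, 4, 5, 16, 19, 26, 29]
Sum[4..5] = prefix[6] - prefix[4] = 29 - 19 = 10


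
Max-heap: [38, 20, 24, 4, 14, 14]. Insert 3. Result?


Append 3: [38, 20, 24, 4, 14, 14, 3]
Bubble up: no swaps needed
Result: [38, 20, 24, 4, 14, 14, 3]


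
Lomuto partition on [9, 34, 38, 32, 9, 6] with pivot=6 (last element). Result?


Elements <= 6 go left of pivot.
Result: [6, 34, 38, 32, 9, 9], pivot at index 0


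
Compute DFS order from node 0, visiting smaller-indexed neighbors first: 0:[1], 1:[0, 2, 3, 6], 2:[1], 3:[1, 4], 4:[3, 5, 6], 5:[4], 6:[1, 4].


DFS stack-based: start with [0]
Visit order: [0, 1, 2, 3, 4, 5, 6]


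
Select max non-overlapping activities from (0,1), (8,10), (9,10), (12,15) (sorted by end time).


Greedy: pick earliest-ending, then skip overlaps.
Selected (3 activities): [(0, 1), (8, 10), (12, 15)]


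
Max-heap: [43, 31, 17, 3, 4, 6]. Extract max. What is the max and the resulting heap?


Max = 43
Replace root with last, heapify down
Resulting heap: [31, 6, 17, 3, 4]


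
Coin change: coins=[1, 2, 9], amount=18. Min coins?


dp[0]=0; dp[i]=1+min(dp[i-c] for c in coins)
...dp[13]=3, dp[14]=4, dp[15]=4, dp[16]=5, dp[17]=5, dp[18]=2
Minimum coins for 18 = 2


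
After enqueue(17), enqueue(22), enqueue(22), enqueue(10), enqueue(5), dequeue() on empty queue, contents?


enqueue(17) -> [17]
enqueue(22) -> [17, 22]
enqueue(22) -> [17, 22, 22]
enqueue(10) -> [17, 22, 22, 10]
enqueue(5) -> [17, 22, 22, 10, 5]
dequeue() returns 17 -> [22, 22, 10, 5]
Final queue (front to back): [22, 22, 10, 5]


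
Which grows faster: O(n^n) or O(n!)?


factorial grows slower than n^n
O(n!) is asymptotically smaller; O(n^n) grows faster


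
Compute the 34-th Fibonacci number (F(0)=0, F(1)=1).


F(n)=F(n-1)+F(n-2)
...F(32)=2178309, F(33)=3524578, F(34)=5702887


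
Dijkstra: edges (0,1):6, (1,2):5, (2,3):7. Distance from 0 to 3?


Dijkstra from 0:
Distances: {0: 0, 1: 6, 2: 11, 3: 18}
Shortest distance to 3 = 18, path = [0, 1, 2, 3]


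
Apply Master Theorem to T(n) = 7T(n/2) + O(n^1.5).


a=7, b=2, c=1.5. log_2(7)=2.807 > c=1.5. Case 1: O(n^log_b(a)) = O(n^2.807)
Complexity: O(n^2.807)


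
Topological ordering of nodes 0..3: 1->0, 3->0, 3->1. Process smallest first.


Kahn's algorithm, process smallest node first
Order: [2, 3, 1, 0]


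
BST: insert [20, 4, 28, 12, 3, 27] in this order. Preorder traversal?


Root = 20; build tree by BST insertion.
Preorder traversal: [20, 4, 3, 12, 28, 27]


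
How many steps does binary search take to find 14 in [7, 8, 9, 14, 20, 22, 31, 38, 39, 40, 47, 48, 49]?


Search for 14:
[0,12] mid=6 arr[6]=31
[0,5] mid=2 arr[2]=9
[3,5] mid=4 arr[4]=20
[3,3] mid=3 arr[3]=14
Total: 4 comparisons


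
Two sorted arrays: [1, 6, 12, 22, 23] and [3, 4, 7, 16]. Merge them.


Compare heads, take smaller each step.
Merged: [1, 3, 4, 6, 7, 12, 16, 22, 23]


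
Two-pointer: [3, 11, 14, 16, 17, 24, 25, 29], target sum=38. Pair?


Two pointers: lo=0, hi=7
Found pair: (14, 24) summing to 38


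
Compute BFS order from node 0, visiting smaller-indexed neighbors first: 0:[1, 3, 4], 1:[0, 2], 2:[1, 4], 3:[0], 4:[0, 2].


BFS queue: start with [0]
Visit order: [0, 1, 3, 4, 2]


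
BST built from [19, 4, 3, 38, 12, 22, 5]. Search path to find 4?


BST root = 19
Search for 4: compare at each node
Path: [19, 4]


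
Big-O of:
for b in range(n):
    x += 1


Per nesting level: O(n) = O(n)
Complexity: O(n)


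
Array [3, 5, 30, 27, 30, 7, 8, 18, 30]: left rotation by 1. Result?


Left rotate by 1: [5, 30, 27, 30, 7, 8, 18, 30, 3]


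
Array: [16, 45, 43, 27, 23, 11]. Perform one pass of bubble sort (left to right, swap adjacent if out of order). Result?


After one pass: [16, 43, 27, 23, 11, 45]


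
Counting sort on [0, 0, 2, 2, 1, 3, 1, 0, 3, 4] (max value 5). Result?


Count array: [3, 2, 2, 2, 1, 0]
Reconstruct: [0, 0, 0, 1, 1, 2, 2, 3, 3, 4]


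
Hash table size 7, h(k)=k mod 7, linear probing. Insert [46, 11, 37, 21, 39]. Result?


Insertions: 46->slot 4; 11->slot 5; 37->slot 2; 21->slot 0; 39->slot 6
Table: [21, None, 37, None, 46, 11, 39]


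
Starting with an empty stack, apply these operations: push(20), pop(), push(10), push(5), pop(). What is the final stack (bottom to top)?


push(20) -> [20]
pop() returns 20 -> []
push(10) -> [10]
push(5) -> [10, 5]
pop() returns 5 -> [10]
Final stack (bottom to top): [10]


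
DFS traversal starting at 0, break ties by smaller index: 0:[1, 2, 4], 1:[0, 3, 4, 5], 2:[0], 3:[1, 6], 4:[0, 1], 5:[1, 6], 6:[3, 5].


DFS stack-based: start with [0]
Visit order: [0, 1, 3, 6, 5, 4, 2]


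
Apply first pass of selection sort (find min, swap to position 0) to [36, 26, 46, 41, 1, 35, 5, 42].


After one pass: [1, 26, 46, 41, 36, 35, 5, 42]


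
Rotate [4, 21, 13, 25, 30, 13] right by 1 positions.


Right rotate by 1: [13, 4, 21, 13, 25, 30]


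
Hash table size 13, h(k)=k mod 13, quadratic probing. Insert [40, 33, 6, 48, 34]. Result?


Insertions: 40->slot 1; 33->slot 7; 6->slot 6; 48->slot 9; 34->slot 8
Table: [None, 40, None, None, None, None, 6, 33, 34, 48, None, None, None]


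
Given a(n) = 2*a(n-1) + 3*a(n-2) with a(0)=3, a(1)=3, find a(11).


Build bottom-up:
...a(9)=29523, a(10)=88575, a(11)=2*88575+3*29523=265719


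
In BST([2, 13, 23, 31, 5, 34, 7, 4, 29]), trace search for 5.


BST root = 2
Search for 5: compare at each node
Path: [2, 13, 5]


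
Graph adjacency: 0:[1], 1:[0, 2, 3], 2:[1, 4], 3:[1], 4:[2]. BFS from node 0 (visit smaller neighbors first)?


BFS queue: start with [0]
Visit order: [0, 1, 2, 3, 4]


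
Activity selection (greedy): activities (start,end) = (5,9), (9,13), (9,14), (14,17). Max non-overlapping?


Greedy: pick earliest-ending, then skip overlaps.
Selected (3 activities): [(5, 9), (9, 13), (14, 17)]


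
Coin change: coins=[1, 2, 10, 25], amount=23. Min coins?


dp[0]=0; dp[i]=1+min(dp[i-c] for c in coins)
...dp[18]=5, dp[19]=6, dp[20]=2, dp[21]=3, dp[22]=3, dp[23]=4
Minimum coins for 23 = 4


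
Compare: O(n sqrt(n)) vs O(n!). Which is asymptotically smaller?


n^1.5 grows slower than factorial
O(n sqrt(n)) is asymptotically smaller; O(n!) grows faster


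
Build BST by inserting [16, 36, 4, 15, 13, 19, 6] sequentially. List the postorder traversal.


Root = 16; build tree by BST insertion.
Postorder traversal: [6, 13, 15, 4, 19, 36, 16]


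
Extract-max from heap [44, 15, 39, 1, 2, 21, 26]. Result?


Max = 44
Replace root with last, heapify down
Resulting heap: [39, 15, 26, 1, 2, 21]


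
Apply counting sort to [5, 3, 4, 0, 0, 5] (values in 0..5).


Count array: [2, 0, 0, 1, 1, 2]
Reconstruct: [0, 0, 3, 4, 5, 5]


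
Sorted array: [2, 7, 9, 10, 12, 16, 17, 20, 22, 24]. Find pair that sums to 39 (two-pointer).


Two pointers: lo=0, hi=9
Found pair: (17, 22) summing to 39


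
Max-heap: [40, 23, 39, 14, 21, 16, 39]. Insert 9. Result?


Append 9: [40, 23, 39, 14, 21, 16, 39, 9]
Bubble up: no swaps needed
Result: [40, 23, 39, 14, 21, 16, 39, 9]


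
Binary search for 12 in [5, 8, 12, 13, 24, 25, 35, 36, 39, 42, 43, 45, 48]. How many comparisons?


Search for 12:
[0,12] mid=6 arr[6]=35
[0,5] mid=2 arr[2]=12
Total: 2 comparisons


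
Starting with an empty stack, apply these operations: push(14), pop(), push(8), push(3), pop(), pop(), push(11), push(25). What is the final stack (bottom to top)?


push(14) -> [14]
pop() returns 14 -> []
push(8) -> [8]
push(3) -> [8, 3]
pop() returns 3 -> [8]
pop() returns 8 -> []
push(11) -> [11]
push(25) -> [11, 25]
Final stack (bottom to top): [11, 25]


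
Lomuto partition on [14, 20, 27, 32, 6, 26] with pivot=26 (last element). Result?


Elements <= 26 go left of pivot.
Result: [14, 20, 6, 26, 27, 32], pivot at index 3


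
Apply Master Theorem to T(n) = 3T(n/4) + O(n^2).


a=3, b=4, c=2. log_4(3)=0.792 < c=2. Case 3: O(n^c) = O(n^2)
Complexity: O(n^2)


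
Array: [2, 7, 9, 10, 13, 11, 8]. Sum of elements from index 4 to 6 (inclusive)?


Prefix sums: [0, 2, 9, 18, 28, 41, 52, 60]
Sum[4..6] = prefix[7] - prefix[4] = 60 - 28 = 32


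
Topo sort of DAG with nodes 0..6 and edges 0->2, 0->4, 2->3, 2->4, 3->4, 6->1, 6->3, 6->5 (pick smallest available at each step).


Kahn's algorithm, process smallest node first
Order: [0, 2, 6, 1, 3, 4, 5]


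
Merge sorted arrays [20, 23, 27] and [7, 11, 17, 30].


Compare heads, take smaller each step.
Merged: [7, 11, 17, 20, 23, 27, 30]


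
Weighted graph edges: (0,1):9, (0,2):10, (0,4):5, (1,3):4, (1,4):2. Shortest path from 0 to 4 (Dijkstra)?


Dijkstra from 0:
Distances: {0: 0, 1: 7, 2: 10, 3: 11, 4: 5}
Shortest distance to 4 = 5, path = [0, 4]


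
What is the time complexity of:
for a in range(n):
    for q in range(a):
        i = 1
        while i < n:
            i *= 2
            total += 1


Per nesting level: O(n) * O(n) [triangular over a] * O(log n) = O(n^2 log n)
Complexity: O(n^2 log n)


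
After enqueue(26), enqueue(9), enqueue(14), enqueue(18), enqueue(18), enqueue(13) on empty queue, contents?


enqueue(26) -> [26]
enqueue(9) -> [26, 9]
enqueue(14) -> [26, 9, 14]
enqueue(18) -> [26, 9, 14, 18]
enqueue(18) -> [26, 9, 14, 18, 18]
enqueue(13) -> [26, 9, 14, 18, 18, 13]
Final queue (front to back): [26, 9, 14, 18, 18, 13]


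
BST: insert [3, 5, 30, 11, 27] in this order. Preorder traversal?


Root = 3; build tree by BST insertion.
Preorder traversal: [3, 5, 30, 11, 27]


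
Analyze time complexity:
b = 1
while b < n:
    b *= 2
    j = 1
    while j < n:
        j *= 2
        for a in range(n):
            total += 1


Per nesting level: O(log n) * O(log n) * O(n) = O(n (log n)^2)
Complexity: O(n (log n)^2)


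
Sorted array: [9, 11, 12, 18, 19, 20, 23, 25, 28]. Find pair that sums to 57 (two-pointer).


Two pointers: lo=0, hi=8
No pair sums to 57


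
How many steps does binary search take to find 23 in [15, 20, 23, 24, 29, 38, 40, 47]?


Search for 23:
[0,7] mid=3 arr[3]=24
[0,2] mid=1 arr[1]=20
[2,2] mid=2 arr[2]=23
Total: 3 comparisons


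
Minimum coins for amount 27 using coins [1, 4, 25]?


dp[0]=0; dp[i]=1+min(dp[i-c] for c in coins)
...dp[22]=7, dp[23]=8, dp[24]=6, dp[25]=1, dp[26]=2, dp[27]=3
Minimum coins for 27 = 3


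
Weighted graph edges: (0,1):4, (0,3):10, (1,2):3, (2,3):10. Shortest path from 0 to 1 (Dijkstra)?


Dijkstra from 0:
Distances: {0: 0, 1: 4, 2: 7, 3: 10}
Shortest distance to 1 = 4, path = [0, 1]


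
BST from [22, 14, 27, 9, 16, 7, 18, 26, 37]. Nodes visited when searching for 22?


BST root = 22
Search for 22: compare at each node
Path: [22]


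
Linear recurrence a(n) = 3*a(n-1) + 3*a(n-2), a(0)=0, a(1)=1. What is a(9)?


Build bottom-up:
...a(7)=2457, a(8)=9315, a(9)=3*9315+3*2457=35316


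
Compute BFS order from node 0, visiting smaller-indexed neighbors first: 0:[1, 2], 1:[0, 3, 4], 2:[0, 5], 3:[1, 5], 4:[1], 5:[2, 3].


BFS queue: start with [0]
Visit order: [0, 1, 2, 3, 4, 5]


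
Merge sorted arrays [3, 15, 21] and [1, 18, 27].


Compare heads, take smaller each step.
Merged: [1, 3, 15, 18, 21, 27]


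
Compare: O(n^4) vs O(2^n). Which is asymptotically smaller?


quartic grows slower than exponential
O(n^4) is asymptotically smaller; O(2^n) grows faster


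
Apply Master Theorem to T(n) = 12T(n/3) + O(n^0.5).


a=12, b=3, c=0.5. log_3(12)=2.262 > c=0.5. Case 1: O(n^log_b(a)) = O(n^2.262)
Complexity: O(n^2.262)


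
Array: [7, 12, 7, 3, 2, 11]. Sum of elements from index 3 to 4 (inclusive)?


Prefix sums: [0, 7, 19, 26, 29, 31, 42]
Sum[3..4] = prefix[5] - prefix[3] = 31 - 26 = 5


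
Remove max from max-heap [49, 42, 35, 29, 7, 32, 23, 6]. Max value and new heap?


Max = 49
Replace root with last, heapify down
Resulting heap: [42, 29, 35, 6, 7, 32, 23]


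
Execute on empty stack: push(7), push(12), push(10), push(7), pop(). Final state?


push(7) -> [7]
push(12) -> [7, 12]
push(10) -> [7, 12, 10]
push(7) -> [7, 12, 10, 7]
pop() returns 7 -> [7, 12, 10]
Final stack (bottom to top): [7, 12, 10]


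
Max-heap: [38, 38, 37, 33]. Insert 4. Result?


Append 4: [38, 38, 37, 33, 4]
Bubble up: no swaps needed
Result: [38, 38, 37, 33, 4]


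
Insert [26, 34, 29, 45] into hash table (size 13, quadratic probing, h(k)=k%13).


Insertions: 26->slot 0; 34->slot 8; 29->slot 3; 45->slot 6
Table: [26, None, None, 29, None, None, 45, None, 34, None, None, None, None]


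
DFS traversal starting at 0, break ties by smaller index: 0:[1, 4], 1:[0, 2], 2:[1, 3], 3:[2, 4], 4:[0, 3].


DFS stack-based: start with [0]
Visit order: [0, 1, 2, 3, 4]


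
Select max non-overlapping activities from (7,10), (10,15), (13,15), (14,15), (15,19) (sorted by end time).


Greedy: pick earliest-ending, then skip overlaps.
Selected (3 activities): [(7, 10), (10, 15), (15, 19)]


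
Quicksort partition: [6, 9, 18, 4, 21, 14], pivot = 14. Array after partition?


Elements <= 14 go left of pivot.
Result: [6, 9, 4, 14, 21, 18], pivot at index 3


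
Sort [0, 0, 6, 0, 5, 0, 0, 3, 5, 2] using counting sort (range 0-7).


Count array: [5, 0, 1, 1, 0, 2, 1, 0]
Reconstruct: [0, 0, 0, 0, 0, 2, 3, 5, 5, 6]


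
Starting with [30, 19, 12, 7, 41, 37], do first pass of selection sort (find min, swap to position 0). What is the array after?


After one pass: [7, 19, 12, 30, 41, 37]


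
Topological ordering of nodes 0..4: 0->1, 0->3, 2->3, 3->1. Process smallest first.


Kahn's algorithm, process smallest node first
Order: [0, 2, 3, 1, 4]


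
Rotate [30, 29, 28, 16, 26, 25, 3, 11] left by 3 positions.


Left rotate by 3: [16, 26, 25, 3, 11, 30, 29, 28]


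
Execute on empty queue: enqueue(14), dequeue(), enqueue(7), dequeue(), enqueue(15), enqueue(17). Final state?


enqueue(14) -> [14]
dequeue() returns 14 -> []
enqueue(7) -> [7]
dequeue() returns 7 -> []
enqueue(15) -> [15]
enqueue(17) -> [15, 17]
Final queue (front to back): [15, 17]


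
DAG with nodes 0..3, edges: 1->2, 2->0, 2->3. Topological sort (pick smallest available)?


Kahn's algorithm, process smallest node first
Order: [1, 2, 0, 3]


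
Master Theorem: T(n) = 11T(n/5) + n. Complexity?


a=11, b=5, c=1. log_5(11)=1.490 > c=1. Case 1: O(n^log_b(a)) = O(n^1.490)
Complexity: O(n^1.490)


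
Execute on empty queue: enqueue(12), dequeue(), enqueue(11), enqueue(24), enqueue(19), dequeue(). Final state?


enqueue(12) -> [12]
dequeue() returns 12 -> []
enqueue(11) -> [11]
enqueue(24) -> [11, 24]
enqueue(19) -> [11, 24, 19]
dequeue() returns 11 -> [24, 19]
Final queue (front to back): [24, 19]


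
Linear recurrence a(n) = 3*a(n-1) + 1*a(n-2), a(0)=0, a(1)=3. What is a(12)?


Build bottom-up:
...a(10)=128511, a(11)=424443, a(12)=3*424443+1*128511=1401840


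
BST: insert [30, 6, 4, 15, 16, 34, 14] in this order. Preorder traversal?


Root = 30; build tree by BST insertion.
Preorder traversal: [30, 6, 4, 15, 14, 16, 34]


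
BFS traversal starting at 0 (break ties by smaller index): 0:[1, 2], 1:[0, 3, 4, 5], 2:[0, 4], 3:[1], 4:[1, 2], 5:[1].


BFS queue: start with [0]
Visit order: [0, 1, 2, 3, 4, 5]
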